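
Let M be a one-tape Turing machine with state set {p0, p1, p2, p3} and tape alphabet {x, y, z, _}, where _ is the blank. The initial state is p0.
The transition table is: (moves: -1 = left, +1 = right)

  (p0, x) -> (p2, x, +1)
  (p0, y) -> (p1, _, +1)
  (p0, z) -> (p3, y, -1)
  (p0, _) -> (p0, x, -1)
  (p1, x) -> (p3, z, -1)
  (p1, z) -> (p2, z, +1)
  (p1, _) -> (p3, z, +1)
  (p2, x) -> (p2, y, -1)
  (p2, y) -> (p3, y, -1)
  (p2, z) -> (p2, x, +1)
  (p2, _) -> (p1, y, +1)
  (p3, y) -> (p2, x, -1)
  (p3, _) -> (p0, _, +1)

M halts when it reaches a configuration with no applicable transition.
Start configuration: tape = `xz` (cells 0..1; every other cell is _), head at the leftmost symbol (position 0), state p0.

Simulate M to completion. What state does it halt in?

p1

state=p0 head=0 tape=_[x]z____   (p0,x)→(p2,x,+1)
state=p2 head=1 tape=_x[z]____   (p2,z)→(p2,x,+1)
state=p2 head=2 tape=_xx[_]___   (p2,_)→(p1,y,+1)
state=p1 head=3 tape=_xxy[_]__   (p1,_)→(p3,z,+1)
state=p3 head=4 tape=_xxyz[_]_   (p3,_)→(p0,_,+1)
state=p0 head=5 tape=_xxyz_[_]   (p0,_)→(p0,x,-1)
state=p0 head=4 tape=_xxyz[_]x   (p0,_)→(p0,x,-1)
state=p0 head=3 tape=_xxy[z]xx   (p0,z)→(p3,y,-1)
state=p3 head=2 tape=_xx[y]yxx   (p3,y)→(p2,x,-1)
state=p2 head=1 tape=_x[x]xyxx   (p2,x)→(p2,y,-1)
state=p2 head=0 tape=_[x]yxyxx   (p2,x)→(p2,y,-1)
state=p2 head=-1 tape=[_]yyxyxx   (p2,_)→(p1,y,+1)
state=p1 head=0 tape=y[y]yxyxx
No transition is defined for (p1, y); M halts in state p1.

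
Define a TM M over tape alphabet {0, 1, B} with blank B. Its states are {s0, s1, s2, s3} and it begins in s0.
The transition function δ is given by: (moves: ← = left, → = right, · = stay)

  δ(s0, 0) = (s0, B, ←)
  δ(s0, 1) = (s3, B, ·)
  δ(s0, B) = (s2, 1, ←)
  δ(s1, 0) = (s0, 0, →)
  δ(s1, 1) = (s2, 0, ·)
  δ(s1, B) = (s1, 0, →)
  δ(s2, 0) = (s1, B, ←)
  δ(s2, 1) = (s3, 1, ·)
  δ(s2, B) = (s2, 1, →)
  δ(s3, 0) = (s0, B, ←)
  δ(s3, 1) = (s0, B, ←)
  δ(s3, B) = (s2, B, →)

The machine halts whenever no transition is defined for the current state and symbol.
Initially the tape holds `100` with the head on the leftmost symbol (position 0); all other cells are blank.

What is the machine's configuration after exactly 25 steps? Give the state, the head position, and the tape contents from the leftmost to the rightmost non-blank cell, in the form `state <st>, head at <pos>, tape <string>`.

state s1, head at -1, tape 0B1111

state=s0 head=0 tape=BB[1]00B   (s0,1)→(s3,B,·)
state=s3 head=0 tape=BB[B]00B   (s3,B)→(s2,B,→)
state=s2 head=1 tape=BBB[0]0B   (s2,0)→(s1,B,←)
state=s1 head=0 tape=BB[B]B0B   (s1,B)→(s1,0,→)
state=s1 head=1 tape=BB0[B]0B   (s1,B)→(s1,0,→)
state=s1 head=2 tape=BB00[0]B   (s1,0)→(s0,0,→)
state=s0 head=3 tape=BB000[B]   (s0,B)→(s2,1,←)
state=s2 head=2 tape=BB00[0]1   (s2,0)→(s1,B,←)
state=s1 head=1 tape=BB0[0]B1   (s1,0)→(s0,0,→)
state=s0 head=2 tape=BB00[B]1   (s0,B)→(s2,1,←)
state=s2 head=1 tape=BB0[0]11   (s2,0)→(s1,B,←)
state=s1 head=0 tape=BB[0]B11   (s1,0)→(s0,0,→)
state=s0 head=1 tape=BB0[B]11   (s0,B)→(s2,1,←)
state=s2 head=0 tape=BB[0]111   (s2,0)→(s1,B,←)
state=s1 head=-1 tape=B[B]B111   (s1,B)→(s1,0,→)
state=s1 head=0 tape=B0[B]111   (s1,B)→(s1,0,→)
state=s1 head=1 tape=B00[1]11   (s1,1)→(s2,0,·)
state=s2 head=1 tape=B00[0]11   (s2,0)→(s1,B,←)
state=s1 head=0 tape=B0[0]B11   (s1,0)→(s0,0,→)
state=s0 head=1 tape=B00[B]11   (s0,B)→(s2,1,←)
state=s2 head=0 tape=B0[0]111   (s2,0)→(s1,B,←)
state=s1 head=-1 tape=B[0]B111   (s1,0)→(s0,0,→)
state=s0 head=0 tape=B0[B]111   (s0,B)→(s2,1,←)
state=s2 head=-1 tape=B[0]1111   (s2,0)→(s1,B,←)
state=s1 head=-2 tape=[B]B1111   (s1,B)→(s1,0,→)
state=s1 head=-1 tape=0[B]1111
After 25 steps: state s1, head at -1, tape 0B1111.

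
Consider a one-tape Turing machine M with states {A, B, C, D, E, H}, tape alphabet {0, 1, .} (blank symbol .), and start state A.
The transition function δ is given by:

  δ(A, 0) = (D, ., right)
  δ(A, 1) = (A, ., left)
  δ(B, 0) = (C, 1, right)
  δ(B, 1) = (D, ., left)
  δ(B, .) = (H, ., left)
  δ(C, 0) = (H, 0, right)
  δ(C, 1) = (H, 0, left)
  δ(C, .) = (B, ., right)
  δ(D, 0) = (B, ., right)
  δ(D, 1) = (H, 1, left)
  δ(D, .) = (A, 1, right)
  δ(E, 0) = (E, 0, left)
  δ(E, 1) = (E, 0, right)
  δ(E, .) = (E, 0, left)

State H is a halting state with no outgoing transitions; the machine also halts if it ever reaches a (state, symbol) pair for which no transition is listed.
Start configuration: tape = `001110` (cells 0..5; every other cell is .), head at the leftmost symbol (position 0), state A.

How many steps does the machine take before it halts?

4

state=A head=0 tape=[0]01110   (A,0)→(D,.,right)
state=D head=1 tape=.[0]1110   (D,0)→(B,.,right)
state=B head=2 tape=..[1]110   (B,1)→(D,.,left)
state=D head=1 tape=.[.].110   (D,.)→(A,1,right)
state=A head=2 tape=.1[.]110
M halts after 4 transitions.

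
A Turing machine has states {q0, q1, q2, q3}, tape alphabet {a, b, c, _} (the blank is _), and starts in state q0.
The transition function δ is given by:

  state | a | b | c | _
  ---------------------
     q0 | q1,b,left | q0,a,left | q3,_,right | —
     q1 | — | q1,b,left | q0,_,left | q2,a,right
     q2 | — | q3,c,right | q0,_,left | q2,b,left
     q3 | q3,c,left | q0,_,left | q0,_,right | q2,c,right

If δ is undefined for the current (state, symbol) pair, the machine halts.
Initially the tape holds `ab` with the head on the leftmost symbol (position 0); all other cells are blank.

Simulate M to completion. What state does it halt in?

q0

q0 | _[a]b_   read a → write b, move left, go to q1
q1 | [_]bb_   read _ → write a, move right, go to q2
q2 | a[b]b_   read b → write c, move right, go to q3
q3 | ac[b]_   read b → write _, move left, go to q0
q0 | a[c]__   read c → write _, move right, go to q3
q3 | a_[_]_   read _ → write c, move right, go to q2
q2 | a_c[_]   read _ → write b, move left, go to q2
q2 | a_[c]b   read c → write _, move left, go to q0
q0 | a[_]_b
No transition is defined for (q0, _); M halts in state q0.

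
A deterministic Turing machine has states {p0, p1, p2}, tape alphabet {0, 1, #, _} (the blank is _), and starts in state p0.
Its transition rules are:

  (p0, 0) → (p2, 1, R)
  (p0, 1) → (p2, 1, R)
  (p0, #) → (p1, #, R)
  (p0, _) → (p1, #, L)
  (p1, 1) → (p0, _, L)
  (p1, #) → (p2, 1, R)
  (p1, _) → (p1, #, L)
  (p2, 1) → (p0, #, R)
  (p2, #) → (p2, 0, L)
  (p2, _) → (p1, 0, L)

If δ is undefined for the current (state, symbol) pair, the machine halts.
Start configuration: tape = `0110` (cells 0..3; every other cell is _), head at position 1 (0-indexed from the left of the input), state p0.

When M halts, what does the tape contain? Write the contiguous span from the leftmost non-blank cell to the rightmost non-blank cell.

01#10

state=p0 head=1 tape=0[1]10_   (p0,1)→(p2,1,R)
state=p2 head=2 tape=01[1]0_   (p2,1)→(p0,#,R)
state=p0 head=3 tape=01#[0]_   (p0,0)→(p2,1,R)
state=p2 head=4 tape=01#1[_]   (p2,_)→(p1,0,L)
state=p1 head=3 tape=01#[1]0   (p1,1)→(p0,_,L)
state=p0 head=2 tape=01[#]_0   (p0,#)→(p1,#,R)
state=p1 head=3 tape=01#[_]0   (p1,_)→(p1,#,L)
state=p1 head=2 tape=01[#]#0   (p1,#)→(p2,1,R)
state=p2 head=3 tape=011[#]0   (p2,#)→(p2,0,L)
state=p2 head=2 tape=01[1]00   (p2,1)→(p0,#,R)
state=p0 head=3 tape=01#[0]0   (p0,0)→(p2,1,R)
state=p2 head=4 tape=01#1[0]
The non-blank tape span at halt is 01#10.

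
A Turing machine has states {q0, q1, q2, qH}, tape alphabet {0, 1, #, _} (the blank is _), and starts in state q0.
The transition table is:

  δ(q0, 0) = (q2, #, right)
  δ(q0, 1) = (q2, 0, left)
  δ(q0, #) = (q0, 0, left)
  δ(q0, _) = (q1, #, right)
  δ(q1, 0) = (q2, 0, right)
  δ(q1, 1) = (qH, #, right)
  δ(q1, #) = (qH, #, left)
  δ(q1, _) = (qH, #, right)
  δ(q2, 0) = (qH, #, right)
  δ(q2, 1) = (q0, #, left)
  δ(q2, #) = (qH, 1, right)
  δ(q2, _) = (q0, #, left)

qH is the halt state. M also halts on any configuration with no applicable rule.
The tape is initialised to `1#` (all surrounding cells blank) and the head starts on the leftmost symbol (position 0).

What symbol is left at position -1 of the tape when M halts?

#

state=q0 head=0 tape=__[1]#   (q0,1)→(q2,0,left)
state=q2 head=-1 tape=_[_]0#   (q2,_)→(q0,#,left)
state=q0 head=-2 tape=[_]#0#   (q0,_)→(q1,#,right)
state=q1 head=-1 tape=#[#]0#   (q1,#)→(qH,#,left)
state=qH head=-2 tape=[#]#0#
Cell -1 holds # when M halts.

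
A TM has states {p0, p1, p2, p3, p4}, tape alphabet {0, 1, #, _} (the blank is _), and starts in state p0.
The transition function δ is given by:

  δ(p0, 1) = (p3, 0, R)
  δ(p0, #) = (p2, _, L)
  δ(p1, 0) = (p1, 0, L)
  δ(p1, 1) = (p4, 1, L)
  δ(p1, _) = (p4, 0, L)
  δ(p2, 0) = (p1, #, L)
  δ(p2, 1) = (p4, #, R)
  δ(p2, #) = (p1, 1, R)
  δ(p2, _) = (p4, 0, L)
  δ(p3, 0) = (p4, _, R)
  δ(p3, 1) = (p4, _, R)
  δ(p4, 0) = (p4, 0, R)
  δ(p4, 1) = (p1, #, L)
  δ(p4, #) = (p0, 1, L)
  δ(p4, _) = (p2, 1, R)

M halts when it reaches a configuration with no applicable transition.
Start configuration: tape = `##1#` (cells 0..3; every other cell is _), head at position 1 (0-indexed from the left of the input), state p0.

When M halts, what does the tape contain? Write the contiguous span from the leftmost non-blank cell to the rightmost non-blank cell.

state=p0 head=1 tape=___#[#]1#   (p0,#)→(p2,_,L)
state=p2 head=0 tape=___[#]_1#   (p2,#)→(p1,1,R)
state=p1 head=1 tape=___1[_]1#   (p1,_)→(p4,0,L)
state=p4 head=0 tape=___[1]01#   (p4,1)→(p1,#,L)
state=p1 head=-1 tape=__[_]#01#   (p1,_)→(p4,0,L)
state=p4 head=-2 tape=_[_]0#01#   (p4,_)→(p2,1,R)
state=p2 head=-1 tape=_1[0]#01#   (p2,0)→(p1,#,L)
state=p1 head=-2 tape=_[1]##01#   (p1,1)→(p4,1,L)
state=p4 head=-3 tape=[_]1##01#   (p4,_)→(p2,1,R)
state=p2 head=-2 tape=1[1]##01#   (p2,1)→(p4,#,R)
state=p4 head=-1 tape=1#[#]#01#   (p4,#)→(p0,1,L)
state=p0 head=-2 tape=1[#]1#01#   (p0,#)→(p2,_,L)
state=p2 head=-3 tape=[1]_1#01#   (p2,1)→(p4,#,R)
state=p4 head=-2 tape=#[_]1#01#   (p4,_)→(p2,1,R)
state=p2 head=-1 tape=#1[1]#01#   (p2,1)→(p4,#,R)
state=p4 head=0 tape=#1#[#]01#   (p4,#)→(p0,1,L)
state=p0 head=-1 tape=#1[#]101#   (p0,#)→(p2,_,L)
state=p2 head=-2 tape=#[1]_101#   (p2,1)→(p4,#,R)
state=p4 head=-1 tape=##[_]101#   (p4,_)→(p2,1,R)
state=p2 head=0 tape=##1[1]01#   (p2,1)→(p4,#,R)
state=p4 head=1 tape=##1#[0]1#   (p4,0)→(p4,0,R)
state=p4 head=2 tape=##1#0[1]#   (p4,1)→(p1,#,L)
state=p1 head=1 tape=##1#[0]##   (p1,0)→(p1,0,L)
state=p1 head=0 tape=##1[#]0##
The non-blank tape span at halt is ##1#0##.

##1#0##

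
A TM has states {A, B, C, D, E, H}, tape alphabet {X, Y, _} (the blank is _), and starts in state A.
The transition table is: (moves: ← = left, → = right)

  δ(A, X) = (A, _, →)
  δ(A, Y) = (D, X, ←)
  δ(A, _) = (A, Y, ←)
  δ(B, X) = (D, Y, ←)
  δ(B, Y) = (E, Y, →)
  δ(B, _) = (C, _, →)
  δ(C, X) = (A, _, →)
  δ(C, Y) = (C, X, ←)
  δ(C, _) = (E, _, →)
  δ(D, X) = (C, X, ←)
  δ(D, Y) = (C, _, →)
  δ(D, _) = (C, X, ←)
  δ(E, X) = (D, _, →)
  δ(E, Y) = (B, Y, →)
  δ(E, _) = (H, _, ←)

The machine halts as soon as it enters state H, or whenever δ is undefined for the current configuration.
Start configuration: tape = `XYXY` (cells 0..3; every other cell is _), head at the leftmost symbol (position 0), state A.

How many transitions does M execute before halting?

A | _[X]YXY__   read X → write _, move →, go to A
A | __[Y]XY__   read Y → write X, move ←, go to D
D | _[_]XXY__   read _ → write X, move ←, go to C
C | [_]XXXY__   read _ → write _, move →, go to E
E | _[X]XXY__   read X → write _, move →, go to D
D | __[X]XY__   read X → write X, move ←, go to C
C | _[_]XXY__   read _ → write _, move →, go to E
E | __[X]XY__   read X → write _, move →, go to D
D | ___[X]Y__   read X → write X, move ←, go to C
C | __[_]XY__   read _ → write _, move →, go to E
E | ___[X]Y__   read X → write _, move →, go to D
D | ____[Y]__   read Y → write _, move →, go to C
C | _____[_]_   read _ → write _, move →, go to E
E | ______[_]   read _ → write _, move ←, go to H
H | _____[_]_
M halts after 14 transitions.

14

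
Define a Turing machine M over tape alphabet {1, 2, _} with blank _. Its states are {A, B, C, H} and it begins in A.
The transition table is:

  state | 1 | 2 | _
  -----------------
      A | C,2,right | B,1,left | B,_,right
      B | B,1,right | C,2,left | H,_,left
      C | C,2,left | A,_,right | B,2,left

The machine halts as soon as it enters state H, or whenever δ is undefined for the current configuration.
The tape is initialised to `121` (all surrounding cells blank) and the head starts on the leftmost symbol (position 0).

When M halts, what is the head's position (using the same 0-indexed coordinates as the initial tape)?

state=A head=0 tape=___[1]21_   (A,1)→(C,2,right)
state=C head=1 tape=___2[2]1_   (C,2)→(A,_,right)
state=A head=2 tape=___2_[1]_   (A,1)→(C,2,right)
state=C head=3 tape=___2_2[_]   (C,_)→(B,2,left)
state=B head=2 tape=___2_[2]2   (B,2)→(C,2,left)
state=C head=1 tape=___2[_]22   (C,_)→(B,2,left)
state=B head=0 tape=___[2]222   (B,2)→(C,2,left)
state=C head=-1 tape=__[_]2222   (C,_)→(B,2,left)
state=B head=-2 tape=_[_]22222   (B,_)→(H,_,left)
state=H head=-3 tape=[_]_22222
At halt the head is at cell -3.

-3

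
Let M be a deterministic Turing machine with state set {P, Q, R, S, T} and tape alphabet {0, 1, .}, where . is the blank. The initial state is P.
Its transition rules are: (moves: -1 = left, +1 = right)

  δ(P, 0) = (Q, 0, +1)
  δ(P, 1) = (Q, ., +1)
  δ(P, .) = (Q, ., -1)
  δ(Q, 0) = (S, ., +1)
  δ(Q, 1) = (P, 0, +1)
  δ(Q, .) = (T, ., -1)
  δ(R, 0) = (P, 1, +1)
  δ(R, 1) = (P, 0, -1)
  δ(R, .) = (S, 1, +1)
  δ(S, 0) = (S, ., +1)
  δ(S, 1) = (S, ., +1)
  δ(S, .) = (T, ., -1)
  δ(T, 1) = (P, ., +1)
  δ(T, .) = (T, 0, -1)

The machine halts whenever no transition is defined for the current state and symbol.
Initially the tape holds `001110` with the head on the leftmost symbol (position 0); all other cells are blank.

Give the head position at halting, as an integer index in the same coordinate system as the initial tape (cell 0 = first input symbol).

0

state=P head=0 tape=[0]01110.   (P,0)→(Q,0,+1)
state=Q head=1 tape=0[0]1110.   (Q,0)→(S,.,+1)
state=S head=2 tape=0.[1]110.   (S,1)→(S,.,+1)
state=S head=3 tape=0..[1]10.   (S,1)→(S,.,+1)
state=S head=4 tape=0...[1]0.   (S,1)→(S,.,+1)
state=S head=5 tape=0....[0].   (S,0)→(S,.,+1)
state=S head=6 tape=0.....[.]   (S,.)→(T,.,-1)
state=T head=5 tape=0....[.].   (T,.)→(T,0,-1)
state=T head=4 tape=0...[.]0.   (T,.)→(T,0,-1)
state=T head=3 tape=0..[.]00.   (T,.)→(T,0,-1)
state=T head=2 tape=0.[.]000.   (T,.)→(T,0,-1)
state=T head=1 tape=0[.]0000.   (T,.)→(T,0,-1)
state=T head=0 tape=[0]00000.
At halt the head is at cell 0.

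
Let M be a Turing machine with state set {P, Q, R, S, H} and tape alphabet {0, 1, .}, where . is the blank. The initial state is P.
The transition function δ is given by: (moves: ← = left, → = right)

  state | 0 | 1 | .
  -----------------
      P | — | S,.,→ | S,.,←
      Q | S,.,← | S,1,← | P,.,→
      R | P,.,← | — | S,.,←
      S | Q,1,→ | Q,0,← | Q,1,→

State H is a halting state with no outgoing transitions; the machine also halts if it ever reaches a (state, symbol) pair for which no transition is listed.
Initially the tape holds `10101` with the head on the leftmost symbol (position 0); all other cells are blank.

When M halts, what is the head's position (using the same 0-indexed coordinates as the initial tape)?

1

P | [1]0101   read 1 → write ., move →, go to S
S | .[0]101   read 0 → write 1, move →, go to Q
Q | .1[1]01   read 1 → write 1, move ←, go to S
S | .[1]101   read 1 → write 0, move ←, go to Q
Q | [.]0101   read . → write ., move →, go to P
P | .[0]101
At halt the head is at cell 1.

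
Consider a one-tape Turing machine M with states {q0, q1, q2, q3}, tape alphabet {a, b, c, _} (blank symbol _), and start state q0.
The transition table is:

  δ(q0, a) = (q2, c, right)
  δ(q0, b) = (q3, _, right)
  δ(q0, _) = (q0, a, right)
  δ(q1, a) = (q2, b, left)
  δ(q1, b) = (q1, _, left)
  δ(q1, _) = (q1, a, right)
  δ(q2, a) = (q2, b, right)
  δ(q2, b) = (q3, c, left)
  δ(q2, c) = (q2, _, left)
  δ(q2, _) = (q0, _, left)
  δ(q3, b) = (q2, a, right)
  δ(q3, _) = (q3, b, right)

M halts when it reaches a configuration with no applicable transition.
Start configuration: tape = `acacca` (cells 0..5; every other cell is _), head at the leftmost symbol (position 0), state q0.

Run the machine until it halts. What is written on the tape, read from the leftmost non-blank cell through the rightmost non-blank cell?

q0 | __[a]cacca   read a → write c, move right, go to q2
q2 | __c[c]acca   read c → write _, move left, go to q2
q2 | __[c]_acca   read c → write _, move left, go to q2
q2 | _[_]__acca   read _ → write _, move left, go to q0
q0 | [_]___acca   read _ → write a, move right, go to q0
q0 | a[_]__acca   read _ → write a, move right, go to q0
q0 | aa[_]_acca   read _ → write a, move right, go to q0
q0 | aaa[_]acca   read _ → write a, move right, go to q0
q0 | aaaa[a]cca   read a → write c, move right, go to q2
q2 | aaaac[c]ca   read c → write _, move left, go to q2
q2 | aaaa[c]_ca   read c → write _, move left, go to q2
q2 | aaa[a]__ca   read a → write b, move right, go to q2
q2 | aaab[_]_ca   read _ → write _, move left, go to q0
q0 | aaa[b]__ca   read b → write _, move right, go to q3
q3 | aaa_[_]_ca   read _ → write b, move right, go to q3
q3 | aaa_b[_]ca   read _ → write b, move right, go to q3
q3 | aaa_bb[c]a
The non-blank tape span at halt is aaa_bbca.

aaa_bbca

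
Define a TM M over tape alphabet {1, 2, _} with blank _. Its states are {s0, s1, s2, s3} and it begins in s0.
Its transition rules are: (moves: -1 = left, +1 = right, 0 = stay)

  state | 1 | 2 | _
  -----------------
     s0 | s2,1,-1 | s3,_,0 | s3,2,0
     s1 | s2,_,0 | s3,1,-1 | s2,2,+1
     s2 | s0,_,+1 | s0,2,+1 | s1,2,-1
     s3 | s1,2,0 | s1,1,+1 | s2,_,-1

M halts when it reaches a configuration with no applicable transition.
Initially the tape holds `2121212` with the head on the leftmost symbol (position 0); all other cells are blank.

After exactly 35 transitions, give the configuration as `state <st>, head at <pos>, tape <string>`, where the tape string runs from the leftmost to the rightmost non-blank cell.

state s1, head at -6, tape 2_1221221212

s0 | ______[2]121212   read 2 → write _, move 0, go to s3
s3 | ______[_]121212   read _ → write _, move -1, go to s2
s2 | _____[_]_121212   read _ → write 2, move -1, go to s1
s1 | ____[_]2_121212   read _ → write 2, move +1, go to s2
s2 | ____2[2]_121212   read 2 → write 2, move +1, go to s0
s0 | ____22[_]121212   read _ → write 2, move 0, go to s3
s3 | ____22[2]121212   read 2 → write 1, move +1, go to s1
s1 | ____221[1]21212   read 1 → write _, move 0, go to s2
s2 | ____221[_]21212   read _ → write 2, move -1, go to s1
s1 | ____22[1]221212   read 1 → write _, move 0, go to s2
s2 | ____22[_]221212   read _ → write 2, move -1, go to s1
s1 | ____2[2]2221212   read 2 → write 1, move -1, go to s3
s3 | ____[2]12221212   read 2 → write 1, move +1, go to s1
s1 | ____1[1]2221212   read 1 → write _, move 0, go to s2
s2 | ____1[_]2221212   read _ → write 2, move -1, go to s1
s1 | ____[1]22221212   read 1 → write _, move 0, go to s2
s2 | ____[_]22221212   read _ → write 2, move -1, go to s1
s1 | ___[_]222221212   read _ → write 2, move +1, go to s2
s2 | ___2[2]22221212   read 2 → write 2, move +1, go to s0
s0 | ___22[2]2221212   read 2 → write _, move 0, go to s3
s3 | ___22[_]2221212   read _ → write _, move -1, go to s2
s2 | ___2[2]_2221212   read 2 → write 2, move +1, go to s0
s0 | ___22[_]2221212   read _ → write 2, move 0, go to s3
s3 | ___22[2]2221212   read 2 → write 1, move +1, go to s1
s1 | ___221[2]221212   read 2 → write 1, move -1, go to s3
s3 | ___22[1]1221212   read 1 → write 2, move 0, go to s1
s1 | ___22[2]1221212   read 2 → write 1, move -1, go to s3
s3 | ___2[2]11221212   read 2 → write 1, move +1, go to s1
s1 | ___21[1]1221212   read 1 → write _, move 0, go to s2
s2 | ___21[_]1221212   read _ → write 2, move -1, go to s1
s1 | ___2[1]21221212   read 1 → write _, move 0, go to s2
s2 | ___2[_]21221212   read _ → write 2, move -1, go to s1
s1 | ___[2]221221212   read 2 → write 1, move -1, go to s3
s3 | __[_]1221221212   read _ → write _, move -1, go to s2
s2 | _[_]_1221221212   read _ → write 2, move -1, go to s1
s1 | [_]2_1221221212
After 35 steps: state s1, head at -6, tape 2_1221221212.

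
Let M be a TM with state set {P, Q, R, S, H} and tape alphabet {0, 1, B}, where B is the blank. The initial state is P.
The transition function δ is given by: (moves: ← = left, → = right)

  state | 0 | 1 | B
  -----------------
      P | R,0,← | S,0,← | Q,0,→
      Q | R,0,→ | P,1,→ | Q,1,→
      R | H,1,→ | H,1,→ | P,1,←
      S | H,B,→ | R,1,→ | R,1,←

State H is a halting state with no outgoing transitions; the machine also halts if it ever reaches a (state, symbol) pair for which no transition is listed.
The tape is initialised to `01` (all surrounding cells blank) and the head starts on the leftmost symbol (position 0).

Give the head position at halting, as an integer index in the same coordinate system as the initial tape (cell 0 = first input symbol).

0

P | BB[0]1   read 0 → write 0, move ←, go to R
R | B[B]01   read B → write 1, move ←, go to P
P | [B]101   read B → write 0, move →, go to Q
Q | 0[1]01   read 1 → write 1, move →, go to P
P | 01[0]1   read 0 → write 0, move ←, go to R
R | 0[1]01   read 1 → write 1, move →, go to H
H | 01[0]1
At halt the head is at cell 0.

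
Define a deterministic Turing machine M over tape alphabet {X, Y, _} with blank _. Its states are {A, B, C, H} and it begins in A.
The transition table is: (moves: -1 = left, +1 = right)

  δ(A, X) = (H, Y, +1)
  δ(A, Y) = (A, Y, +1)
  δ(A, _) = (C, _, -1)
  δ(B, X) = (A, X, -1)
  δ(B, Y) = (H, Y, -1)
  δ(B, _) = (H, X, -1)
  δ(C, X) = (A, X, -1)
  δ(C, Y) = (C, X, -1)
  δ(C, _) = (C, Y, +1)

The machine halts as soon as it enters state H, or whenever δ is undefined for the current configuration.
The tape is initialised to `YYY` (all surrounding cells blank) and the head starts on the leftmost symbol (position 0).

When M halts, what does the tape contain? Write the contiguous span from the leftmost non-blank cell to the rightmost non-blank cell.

A | _[Y]YY_   read Y → write Y, move +1, go to A
A | _Y[Y]Y_   read Y → write Y, move +1, go to A
A | _YY[Y]_   read Y → write Y, move +1, go to A
A | _YYY[_]   read _ → write _, move -1, go to C
C | _YY[Y]_   read Y → write X, move -1, go to C
C | _Y[Y]X_   read Y → write X, move -1, go to C
C | _[Y]XX_   read Y → write X, move -1, go to C
C | [_]XXX_   read _ → write Y, move +1, go to C
C | Y[X]XX_   read X → write X, move -1, go to A
A | [Y]XXX_   read Y → write Y, move +1, go to A
A | Y[X]XX_   read X → write Y, move +1, go to H
H | YY[X]X_
The non-blank tape span at halt is YYXX.

YYXX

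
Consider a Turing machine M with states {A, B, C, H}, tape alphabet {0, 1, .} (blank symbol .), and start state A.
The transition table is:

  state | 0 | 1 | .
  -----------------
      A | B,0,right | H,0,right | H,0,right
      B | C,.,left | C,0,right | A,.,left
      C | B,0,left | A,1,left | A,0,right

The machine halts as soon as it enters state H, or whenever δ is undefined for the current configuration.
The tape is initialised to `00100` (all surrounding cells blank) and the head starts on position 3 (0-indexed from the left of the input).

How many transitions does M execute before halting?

A | .001[0]0   read 0 → write 0, move right, go to B
B | .0010[0]   read 0 → write ., move left, go to C
C | .001[0].   read 0 → write 0, move left, go to B
B | .00[1]0.   read 1 → write 0, move right, go to C
C | .000[0].   read 0 → write 0, move left, go to B
B | .00[0]0.   read 0 → write ., move left, go to C
C | .0[0].0.   read 0 → write 0, move left, go to B
B | .[0]0.0.   read 0 → write ., move left, go to C
C | [.].0.0.   read . → write 0, move right, go to A
A | 0[.]0.0.   read . → write 0, move right, go to H
H | 00[0].0.
M halts after 10 transitions.

10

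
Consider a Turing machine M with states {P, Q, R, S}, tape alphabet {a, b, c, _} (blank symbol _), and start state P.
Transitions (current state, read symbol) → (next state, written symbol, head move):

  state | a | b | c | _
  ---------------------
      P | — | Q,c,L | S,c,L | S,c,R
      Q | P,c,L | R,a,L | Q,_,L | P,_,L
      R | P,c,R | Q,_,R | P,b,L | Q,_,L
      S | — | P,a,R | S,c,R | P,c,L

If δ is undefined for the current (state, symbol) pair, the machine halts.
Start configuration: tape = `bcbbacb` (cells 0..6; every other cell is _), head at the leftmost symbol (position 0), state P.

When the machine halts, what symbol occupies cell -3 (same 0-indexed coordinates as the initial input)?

state=P head=0 tape=____[b]cbbacb   (P,b)→(Q,c,L)
state=Q head=-1 tape=___[_]ccbbacb   (Q,_)→(P,_,L)
state=P head=-2 tape=__[_]_ccbbacb   (P,_)→(S,c,R)
state=S head=-1 tape=__c[_]ccbbacb   (S,_)→(P,c,L)
state=P head=-2 tape=__[c]cccbbacb   (P,c)→(S,c,L)
state=S head=-3 tape=_[_]ccccbbacb   (S,_)→(P,c,L)
state=P head=-4 tape=[_]cccccbbacb   (P,_)→(S,c,R)
state=S head=-3 tape=c[c]ccccbbacb   (S,c)→(S,c,R)
state=S head=-2 tape=cc[c]cccbbacb   (S,c)→(S,c,R)
state=S head=-1 tape=ccc[c]ccbbacb   (S,c)→(S,c,R)
state=S head=0 tape=cccc[c]cbbacb   (S,c)→(S,c,R)
state=S head=1 tape=ccccc[c]bbacb   (S,c)→(S,c,R)
state=S head=2 tape=cccccc[b]bacb   (S,b)→(P,a,R)
state=P head=3 tape=cccccca[b]acb   (P,b)→(Q,c,L)
state=Q head=2 tape=cccccc[a]cacb   (Q,a)→(P,c,L)
state=P head=1 tape=ccccc[c]ccacb   (P,c)→(S,c,L)
state=S head=0 tape=cccc[c]cccacb   (S,c)→(S,c,R)
state=S head=1 tape=ccccc[c]ccacb   (S,c)→(S,c,R)
state=S head=2 tape=cccccc[c]cacb   (S,c)→(S,c,R)
state=S head=3 tape=ccccccc[c]acb   (S,c)→(S,c,R)
state=S head=4 tape=cccccccc[a]cb
Cell -3 holds c when M halts.

c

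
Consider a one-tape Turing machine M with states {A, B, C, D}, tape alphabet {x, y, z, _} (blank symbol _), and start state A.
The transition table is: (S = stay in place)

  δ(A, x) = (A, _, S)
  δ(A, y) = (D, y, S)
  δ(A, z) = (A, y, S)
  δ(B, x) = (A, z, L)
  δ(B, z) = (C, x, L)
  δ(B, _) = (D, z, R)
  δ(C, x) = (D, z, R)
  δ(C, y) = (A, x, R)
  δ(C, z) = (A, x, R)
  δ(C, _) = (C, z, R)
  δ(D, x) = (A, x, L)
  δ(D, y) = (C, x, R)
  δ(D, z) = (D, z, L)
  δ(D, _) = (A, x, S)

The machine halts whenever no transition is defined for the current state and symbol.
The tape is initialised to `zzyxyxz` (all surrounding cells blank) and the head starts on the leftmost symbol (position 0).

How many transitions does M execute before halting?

state=A head=0 tape=[z]zyxyxz   (A,z)→(A,y,S)
state=A head=0 tape=[y]zyxyxz   (A,y)→(D,y,S)
state=D head=0 tape=[y]zyxyxz   (D,y)→(C,x,R)
state=C head=1 tape=x[z]yxyxz   (C,z)→(A,x,R)
state=A head=2 tape=xx[y]xyxz   (A,y)→(D,y,S)
state=D head=2 tape=xx[y]xyxz   (D,y)→(C,x,R)
state=C head=3 tape=xxx[x]yxz   (C,x)→(D,z,R)
state=D head=4 tape=xxxz[y]xz   (D,y)→(C,x,R)
state=C head=5 tape=xxxzx[x]z   (C,x)→(D,z,R)
state=D head=6 tape=xxxzxz[z]   (D,z)→(D,z,L)
state=D head=5 tape=xxxzx[z]z   (D,z)→(D,z,L)
state=D head=4 tape=xxxz[x]zz   (D,x)→(A,x,L)
state=A head=3 tape=xxx[z]xzz   (A,z)→(A,y,S)
state=A head=3 tape=xxx[y]xzz   (A,y)→(D,y,S)
state=D head=3 tape=xxx[y]xzz   (D,y)→(C,x,R)
state=C head=4 tape=xxxx[x]zz   (C,x)→(D,z,R)
state=D head=5 tape=xxxxz[z]z   (D,z)→(D,z,L)
state=D head=4 tape=xxxx[z]zz   (D,z)→(D,z,L)
state=D head=3 tape=xxx[x]zzz   (D,x)→(A,x,L)
state=A head=2 tape=xx[x]xzzz   (A,x)→(A,_,S)
state=A head=2 tape=xx[_]xzzz
M halts after 20 transitions.

20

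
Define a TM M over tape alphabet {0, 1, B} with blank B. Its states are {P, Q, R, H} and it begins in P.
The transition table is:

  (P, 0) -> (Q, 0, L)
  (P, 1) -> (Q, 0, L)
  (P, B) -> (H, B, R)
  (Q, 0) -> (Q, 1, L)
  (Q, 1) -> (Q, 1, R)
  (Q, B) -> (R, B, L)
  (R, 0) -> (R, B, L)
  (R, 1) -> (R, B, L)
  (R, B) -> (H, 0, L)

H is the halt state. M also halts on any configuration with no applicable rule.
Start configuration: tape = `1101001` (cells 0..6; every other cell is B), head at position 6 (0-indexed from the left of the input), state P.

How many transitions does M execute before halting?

P | BB110100[1]B   read 1 → write 0, move L, go to Q
Q | BB11010[0]0B   read 0 → write 1, move L, go to Q
Q | BB1101[0]10B   read 0 → write 1, move L, go to Q
Q | BB110[1]110B   read 1 → write 1, move R, go to Q
Q | BB1101[1]10B   read 1 → write 1, move R, go to Q
Q | BB11011[1]0B   read 1 → write 1, move R, go to Q
Q | BB110111[0]B   read 0 → write 1, move L, go to Q
Q | BB11011[1]1B   read 1 → write 1, move R, go to Q
Q | BB110111[1]B   read 1 → write 1, move R, go to Q
Q | BB1101111[B]   read B → write B, move L, go to R
R | BB110111[1]B   read 1 → write B, move L, go to R
R | BB11011[1]BB   read 1 → write B, move L, go to R
R | BB1101[1]BBB   read 1 → write B, move L, go to R
R | BB110[1]BBBB   read 1 → write B, move L, go to R
R | BB11[0]BBBBB   read 0 → write B, move L, go to R
R | BB1[1]BBBBBB   read 1 → write B, move L, go to R
R | BB[1]BBBBBBB   read 1 → write B, move L, go to R
R | B[B]BBBBBBBB   read B → write 0, move L, go to H
H | [B]0BBBBBBBB
M halts after 18 transitions.

18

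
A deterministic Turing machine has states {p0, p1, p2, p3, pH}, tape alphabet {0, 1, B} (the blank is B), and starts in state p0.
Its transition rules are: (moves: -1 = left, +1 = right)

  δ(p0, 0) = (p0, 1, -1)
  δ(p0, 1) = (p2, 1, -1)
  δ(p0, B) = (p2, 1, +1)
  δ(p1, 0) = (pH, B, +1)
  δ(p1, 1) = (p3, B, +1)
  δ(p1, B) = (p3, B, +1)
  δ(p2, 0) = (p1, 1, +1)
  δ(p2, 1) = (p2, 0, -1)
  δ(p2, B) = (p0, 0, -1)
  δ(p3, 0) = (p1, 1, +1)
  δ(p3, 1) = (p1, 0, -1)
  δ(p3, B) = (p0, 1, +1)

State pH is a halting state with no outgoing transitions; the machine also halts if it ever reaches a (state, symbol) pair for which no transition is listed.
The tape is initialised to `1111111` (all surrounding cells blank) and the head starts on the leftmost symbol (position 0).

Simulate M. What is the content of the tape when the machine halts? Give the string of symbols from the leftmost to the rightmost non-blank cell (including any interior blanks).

p0 | BBBB[1]111111BBB   read 1 → write 1, move -1, go to p2
p2 | BBB[B]1111111BBB   read B → write 0, move -1, go to p0
p0 | BB[B]01111111BBB   read B → write 1, move +1, go to p2
p2 | BB1[0]1111111BBB   read 0 → write 1, move +1, go to p1
p1 | BB11[1]111111BBB   read 1 → write B, move +1, go to p3
p3 | BB11B[1]11111BBB   read 1 → write 0, move -1, go to p1
p1 | BB11[B]011111BBB   read B → write B, move +1, go to p3
p3 | BB11B[0]11111BBB   read 0 → write 1, move +1, go to p1
p1 | BB11B1[1]1111BBB   read 1 → write B, move +1, go to p3
p3 | BB11B1B[1]111BBB   read 1 → write 0, move -1, go to p1
p1 | BB11B1[B]0111BBB   read B → write B, move +1, go to p3
p3 | BB11B1B[0]111BBB   read 0 → write 1, move +1, go to p1
p1 | BB11B1B1[1]11BBB   read 1 → write B, move +1, go to p3
p3 | BB11B1B1B[1]1BBB   read 1 → write 0, move -1, go to p1
p1 | BB11B1B1[B]01BBB   read B → write B, move +1, go to p3
p3 | BB11B1B1B[0]1BBB   read 0 → write 1, move +1, go to p1
p1 | BB11B1B1B1[1]BBB   read 1 → write B, move +1, go to p3
p3 | BB11B1B1B1B[B]BB   read B → write 1, move +1, go to p0
p0 | BB11B1B1B1B1[B]B   read B → write 1, move +1, go to p2
p2 | BB11B1B1B1B11[B]   read B → write 0, move -1, go to p0
p0 | BB11B1B1B1B1[1]0   read 1 → write 1, move -1, go to p2
p2 | BB11B1B1B1B[1]10   read 1 → write 0, move -1, go to p2
p2 | BB11B1B1B1[B]010   read B → write 0, move -1, go to p0
p0 | BB11B1B1B[1]0010   read 1 → write 1, move -1, go to p2
p2 | BB11B1B1[B]10010   read B → write 0, move -1, go to p0
p0 | BB11B1B[1]010010   read 1 → write 1, move -1, go to p2
p2 | BB11B1[B]1010010   read B → write 0, move -1, go to p0
p0 | BB11B[1]01010010   read 1 → write 1, move -1, go to p2
p2 | BB11[B]101010010   read B → write 0, move -1, go to p0
p0 | BB1[1]0101010010   read 1 → write 1, move -1, go to p2
p2 | BB[1]10101010010   read 1 → write 0, move -1, go to p2
p2 | B[B]010101010010   read B → write 0, move -1, go to p0
p0 | [B]0010101010010   read B → write 1, move +1, go to p2
p2 | 1[0]010101010010   read 0 → write 1, move +1, go to p1
p1 | 11[0]10101010010   read 0 → write B, move +1, go to pH
pH | 11B[1]0101010010
The non-blank tape span at halt is 11B10101010010.

11B10101010010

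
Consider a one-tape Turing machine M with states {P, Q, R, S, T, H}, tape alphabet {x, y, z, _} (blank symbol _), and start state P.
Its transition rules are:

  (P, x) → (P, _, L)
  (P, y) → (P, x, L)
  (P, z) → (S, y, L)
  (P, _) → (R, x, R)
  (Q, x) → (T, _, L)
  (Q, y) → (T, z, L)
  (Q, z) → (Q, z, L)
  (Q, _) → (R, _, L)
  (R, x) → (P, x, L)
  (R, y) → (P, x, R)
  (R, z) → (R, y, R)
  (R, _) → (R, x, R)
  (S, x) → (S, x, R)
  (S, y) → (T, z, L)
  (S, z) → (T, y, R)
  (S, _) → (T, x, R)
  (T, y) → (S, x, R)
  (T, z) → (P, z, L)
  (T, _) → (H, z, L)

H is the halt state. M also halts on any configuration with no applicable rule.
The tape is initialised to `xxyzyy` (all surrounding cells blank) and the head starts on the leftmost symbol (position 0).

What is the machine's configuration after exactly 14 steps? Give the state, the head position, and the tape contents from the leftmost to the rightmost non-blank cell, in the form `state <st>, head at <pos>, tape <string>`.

state=P head=0 tape=___[x]xyzyy   (P,x)→(P,_,L)
state=P head=-1 tape=__[_]_xyzyy   (P,_)→(R,x,R)
state=R head=0 tape=__x[_]xyzyy   (R,_)→(R,x,R)
state=R head=1 tape=__xx[x]yzyy   (R,x)→(P,x,L)
state=P head=0 tape=__x[x]xyzyy   (P,x)→(P,_,L)
state=P head=-1 tape=__[x]_xyzyy   (P,x)→(P,_,L)
state=P head=-2 tape=_[_]__xyzyy   (P,_)→(R,x,R)
state=R head=-1 tape=_x[_]_xyzyy   (R,_)→(R,x,R)
state=R head=0 tape=_xx[_]xyzyy   (R,_)→(R,x,R)
state=R head=1 tape=_xxx[x]yzyy   (R,x)→(P,x,L)
state=P head=0 tape=_xx[x]xyzyy   (P,x)→(P,_,L)
state=P head=-1 tape=_x[x]_xyzyy   (P,x)→(P,_,L)
state=P head=-2 tape=_[x]__xyzyy   (P,x)→(P,_,L)
state=P head=-3 tape=[_]___xyzyy   (P,_)→(R,x,R)
state=R head=-2 tape=x[_]__xyzyy
After 14 steps: state R, head at -2, tape x___xyzyy.

state R, head at -2, tape x___xyzyy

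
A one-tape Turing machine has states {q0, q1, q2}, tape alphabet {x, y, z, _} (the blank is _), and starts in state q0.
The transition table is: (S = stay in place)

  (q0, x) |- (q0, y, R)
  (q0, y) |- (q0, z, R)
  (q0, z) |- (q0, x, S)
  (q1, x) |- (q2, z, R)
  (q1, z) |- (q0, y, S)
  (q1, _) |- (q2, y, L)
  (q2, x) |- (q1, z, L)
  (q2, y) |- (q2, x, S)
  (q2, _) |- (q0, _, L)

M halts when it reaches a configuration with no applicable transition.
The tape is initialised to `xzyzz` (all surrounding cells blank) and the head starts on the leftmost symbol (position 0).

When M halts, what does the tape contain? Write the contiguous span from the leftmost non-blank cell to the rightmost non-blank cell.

yyzyy

state=q0 head=0 tape=[x]zyzz_   (q0,x)→(q0,y,R)
state=q0 head=1 tape=y[z]yzz_   (q0,z)→(q0,x,S)
state=q0 head=1 tape=y[x]yzz_   (q0,x)→(q0,y,R)
state=q0 head=2 tape=yy[y]zz_   (q0,y)→(q0,z,R)
state=q0 head=3 tape=yyz[z]z_   (q0,z)→(q0,x,S)
state=q0 head=3 tape=yyz[x]z_   (q0,x)→(q0,y,R)
state=q0 head=4 tape=yyzy[z]_   (q0,z)→(q0,x,S)
state=q0 head=4 tape=yyzy[x]_   (q0,x)→(q0,y,R)
state=q0 head=5 tape=yyzyy[_]
The non-blank tape span at halt is yyzyy.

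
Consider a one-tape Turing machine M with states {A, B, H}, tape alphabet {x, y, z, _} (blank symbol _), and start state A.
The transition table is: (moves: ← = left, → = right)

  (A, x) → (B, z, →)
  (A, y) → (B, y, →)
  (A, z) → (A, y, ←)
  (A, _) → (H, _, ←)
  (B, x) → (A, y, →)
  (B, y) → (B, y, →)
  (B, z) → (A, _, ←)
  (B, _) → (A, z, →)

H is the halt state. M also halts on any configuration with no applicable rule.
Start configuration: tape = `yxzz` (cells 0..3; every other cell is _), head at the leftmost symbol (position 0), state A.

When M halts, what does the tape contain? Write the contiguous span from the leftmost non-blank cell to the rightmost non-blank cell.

A | [y]xzz_   read y → write y, move →, go to B
B | y[x]zz_   read x → write y, move →, go to A
A | yy[z]z_   read z → write y, move ←, go to A
A | y[y]yz_   read y → write y, move →, go to B
B | yy[y]z_   read y → write y, move →, go to B
B | yyy[z]_   read z → write _, move ←, go to A
A | yy[y]__   read y → write y, move →, go to B
B | yyy[_]_   read _ → write z, move →, go to A
A | yyyz[_]   read _ → write _, move ←, go to H
H | yyy[z]_
The non-blank tape span at halt is yyyz.

yyyz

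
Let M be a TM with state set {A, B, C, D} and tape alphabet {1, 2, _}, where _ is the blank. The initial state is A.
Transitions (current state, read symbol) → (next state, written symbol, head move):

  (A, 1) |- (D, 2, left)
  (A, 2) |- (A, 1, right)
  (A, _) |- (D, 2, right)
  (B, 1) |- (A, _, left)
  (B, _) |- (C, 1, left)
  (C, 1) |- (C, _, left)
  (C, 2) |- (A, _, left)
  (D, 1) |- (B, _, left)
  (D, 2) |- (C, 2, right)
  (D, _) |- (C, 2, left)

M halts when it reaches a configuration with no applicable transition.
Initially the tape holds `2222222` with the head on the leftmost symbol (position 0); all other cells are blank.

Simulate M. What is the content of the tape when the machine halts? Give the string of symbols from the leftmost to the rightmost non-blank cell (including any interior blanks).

22__2__2_2

state=A head=0 tape=__[2]222222__   (A,2)→(A,1,right)
state=A head=1 tape=__1[2]22222__   (A,2)→(A,1,right)
state=A head=2 tape=__11[2]2222__   (A,2)→(A,1,right)
state=A head=3 tape=__111[2]222__   (A,2)→(A,1,right)
state=A head=4 tape=__1111[2]22__   (A,2)→(A,1,right)
state=A head=5 tape=__11111[2]2__   (A,2)→(A,1,right)
state=A head=6 tape=__111111[2]__   (A,2)→(A,1,right)
state=A head=7 tape=__1111111[_]_   (A,_)→(D,2,right)
state=D head=8 tape=__11111112[_]   (D,_)→(C,2,left)
state=C head=7 tape=__1111111[2]2   (C,2)→(A,_,left)
state=A head=6 tape=__111111[1]_2   (A,1)→(D,2,left)
state=D head=5 tape=__11111[1]2_2   (D,1)→(B,_,left)
state=B head=4 tape=__1111[1]_2_2   (B,1)→(A,_,left)
state=A head=3 tape=__111[1]__2_2   (A,1)→(D,2,left)
state=D head=2 tape=__11[1]2__2_2   (D,1)→(B,_,left)
state=B head=1 tape=__1[1]_2__2_2   (B,1)→(A,_,left)
state=A head=0 tape=__[1]__2__2_2   (A,1)→(D,2,left)
state=D head=-1 tape=_[_]2__2__2_2   (D,_)→(C,2,left)
state=C head=-2 tape=[_]22__2__2_2
The non-blank tape span at halt is 22__2__2_2.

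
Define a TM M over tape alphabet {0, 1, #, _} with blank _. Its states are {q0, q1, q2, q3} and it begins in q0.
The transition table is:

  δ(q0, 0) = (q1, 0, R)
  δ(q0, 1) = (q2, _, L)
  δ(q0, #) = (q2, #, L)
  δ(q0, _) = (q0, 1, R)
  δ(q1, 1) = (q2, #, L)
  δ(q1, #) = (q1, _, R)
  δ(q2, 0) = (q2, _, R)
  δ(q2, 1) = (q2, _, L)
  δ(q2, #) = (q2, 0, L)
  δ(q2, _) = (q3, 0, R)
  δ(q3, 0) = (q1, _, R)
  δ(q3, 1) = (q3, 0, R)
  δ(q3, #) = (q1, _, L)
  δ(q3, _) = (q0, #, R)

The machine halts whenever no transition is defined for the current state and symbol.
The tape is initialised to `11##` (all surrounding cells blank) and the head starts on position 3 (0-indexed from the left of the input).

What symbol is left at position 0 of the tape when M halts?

#

state=q0 head=3 tape=_11#[#]_   (q0,#)→(q2,#,L)
state=q2 head=2 tape=_11[#]#_   (q2,#)→(q2,0,L)
state=q2 head=1 tape=_1[1]0#_   (q2,1)→(q2,_,L)
state=q2 head=0 tape=_[1]_0#_   (q2,1)→(q2,_,L)
state=q2 head=-1 tape=[_]__0#_   (q2,_)→(q3,0,R)
state=q3 head=0 tape=0[_]_0#_   (q3,_)→(q0,#,R)
state=q0 head=1 tape=0#[_]0#_   (q0,_)→(q0,1,R)
state=q0 head=2 tape=0#1[0]#_   (q0,0)→(q1,0,R)
state=q1 head=3 tape=0#10[#]_   (q1,#)→(q1,_,R)
state=q1 head=4 tape=0#10_[_]
Cell 0 holds # when M halts.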